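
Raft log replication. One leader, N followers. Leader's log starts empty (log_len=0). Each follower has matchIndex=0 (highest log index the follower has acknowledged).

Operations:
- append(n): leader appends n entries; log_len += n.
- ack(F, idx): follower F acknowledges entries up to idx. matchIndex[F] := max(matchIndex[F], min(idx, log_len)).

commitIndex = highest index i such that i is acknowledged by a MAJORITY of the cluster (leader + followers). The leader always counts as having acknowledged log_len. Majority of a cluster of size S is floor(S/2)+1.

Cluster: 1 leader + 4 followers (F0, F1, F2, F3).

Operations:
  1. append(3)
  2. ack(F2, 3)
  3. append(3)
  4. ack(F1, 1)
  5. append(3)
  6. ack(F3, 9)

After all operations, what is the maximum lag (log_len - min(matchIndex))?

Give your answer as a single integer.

Answer: 9

Derivation:
Op 1: append 3 -> log_len=3
Op 2: F2 acks idx 3 -> match: F0=0 F1=0 F2=3 F3=0; commitIndex=0
Op 3: append 3 -> log_len=6
Op 4: F1 acks idx 1 -> match: F0=0 F1=1 F2=3 F3=0; commitIndex=1
Op 5: append 3 -> log_len=9
Op 6: F3 acks idx 9 -> match: F0=0 F1=1 F2=3 F3=9; commitIndex=3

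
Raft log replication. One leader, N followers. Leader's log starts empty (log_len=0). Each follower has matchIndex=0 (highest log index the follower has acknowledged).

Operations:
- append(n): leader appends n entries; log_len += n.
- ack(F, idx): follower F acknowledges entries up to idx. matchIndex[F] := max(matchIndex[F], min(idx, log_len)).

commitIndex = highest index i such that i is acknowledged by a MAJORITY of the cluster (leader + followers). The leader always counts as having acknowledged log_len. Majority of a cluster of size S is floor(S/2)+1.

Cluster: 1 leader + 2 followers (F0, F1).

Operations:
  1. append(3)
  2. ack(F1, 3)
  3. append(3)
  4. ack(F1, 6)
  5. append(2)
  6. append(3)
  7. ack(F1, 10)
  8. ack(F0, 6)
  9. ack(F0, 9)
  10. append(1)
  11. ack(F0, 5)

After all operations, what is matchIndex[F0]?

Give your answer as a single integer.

Op 1: append 3 -> log_len=3
Op 2: F1 acks idx 3 -> match: F0=0 F1=3; commitIndex=3
Op 3: append 3 -> log_len=6
Op 4: F1 acks idx 6 -> match: F0=0 F1=6; commitIndex=6
Op 5: append 2 -> log_len=8
Op 6: append 3 -> log_len=11
Op 7: F1 acks idx 10 -> match: F0=0 F1=10; commitIndex=10
Op 8: F0 acks idx 6 -> match: F0=6 F1=10; commitIndex=10
Op 9: F0 acks idx 9 -> match: F0=9 F1=10; commitIndex=10
Op 10: append 1 -> log_len=12
Op 11: F0 acks idx 5 -> match: F0=9 F1=10; commitIndex=10

Answer: 9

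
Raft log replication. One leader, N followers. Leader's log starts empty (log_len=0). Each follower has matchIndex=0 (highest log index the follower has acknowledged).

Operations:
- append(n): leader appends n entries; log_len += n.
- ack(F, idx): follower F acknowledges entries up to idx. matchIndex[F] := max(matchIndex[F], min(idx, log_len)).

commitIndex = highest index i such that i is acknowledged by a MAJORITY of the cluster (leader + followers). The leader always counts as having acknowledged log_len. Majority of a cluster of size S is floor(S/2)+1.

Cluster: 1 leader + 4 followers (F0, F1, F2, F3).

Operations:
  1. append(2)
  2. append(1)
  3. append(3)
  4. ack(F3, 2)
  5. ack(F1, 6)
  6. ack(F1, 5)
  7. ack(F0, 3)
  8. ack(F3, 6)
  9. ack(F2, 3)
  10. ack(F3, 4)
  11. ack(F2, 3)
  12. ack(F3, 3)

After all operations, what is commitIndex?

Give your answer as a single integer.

Op 1: append 2 -> log_len=2
Op 2: append 1 -> log_len=3
Op 3: append 3 -> log_len=6
Op 4: F3 acks idx 2 -> match: F0=0 F1=0 F2=0 F3=2; commitIndex=0
Op 5: F1 acks idx 6 -> match: F0=0 F1=6 F2=0 F3=2; commitIndex=2
Op 6: F1 acks idx 5 -> match: F0=0 F1=6 F2=0 F3=2; commitIndex=2
Op 7: F0 acks idx 3 -> match: F0=3 F1=6 F2=0 F3=2; commitIndex=3
Op 8: F3 acks idx 6 -> match: F0=3 F1=6 F2=0 F3=6; commitIndex=6
Op 9: F2 acks idx 3 -> match: F0=3 F1=6 F2=3 F3=6; commitIndex=6
Op 10: F3 acks idx 4 -> match: F0=3 F1=6 F2=3 F3=6; commitIndex=6
Op 11: F2 acks idx 3 -> match: F0=3 F1=6 F2=3 F3=6; commitIndex=6
Op 12: F3 acks idx 3 -> match: F0=3 F1=6 F2=3 F3=6; commitIndex=6

Answer: 6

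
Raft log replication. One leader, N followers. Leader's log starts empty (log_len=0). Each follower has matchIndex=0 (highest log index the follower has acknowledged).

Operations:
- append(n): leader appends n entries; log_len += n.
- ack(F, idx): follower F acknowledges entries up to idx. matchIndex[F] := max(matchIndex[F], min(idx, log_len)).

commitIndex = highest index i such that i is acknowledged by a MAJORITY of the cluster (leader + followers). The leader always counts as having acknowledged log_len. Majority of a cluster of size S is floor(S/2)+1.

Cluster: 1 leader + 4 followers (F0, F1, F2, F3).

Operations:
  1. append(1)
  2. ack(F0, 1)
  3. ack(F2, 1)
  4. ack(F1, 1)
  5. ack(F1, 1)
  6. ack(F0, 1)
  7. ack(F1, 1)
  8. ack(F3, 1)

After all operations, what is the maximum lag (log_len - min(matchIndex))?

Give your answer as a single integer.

Op 1: append 1 -> log_len=1
Op 2: F0 acks idx 1 -> match: F0=1 F1=0 F2=0 F3=0; commitIndex=0
Op 3: F2 acks idx 1 -> match: F0=1 F1=0 F2=1 F3=0; commitIndex=1
Op 4: F1 acks idx 1 -> match: F0=1 F1=1 F2=1 F3=0; commitIndex=1
Op 5: F1 acks idx 1 -> match: F0=1 F1=1 F2=1 F3=0; commitIndex=1
Op 6: F0 acks idx 1 -> match: F0=1 F1=1 F2=1 F3=0; commitIndex=1
Op 7: F1 acks idx 1 -> match: F0=1 F1=1 F2=1 F3=0; commitIndex=1
Op 8: F3 acks idx 1 -> match: F0=1 F1=1 F2=1 F3=1; commitIndex=1

Answer: 0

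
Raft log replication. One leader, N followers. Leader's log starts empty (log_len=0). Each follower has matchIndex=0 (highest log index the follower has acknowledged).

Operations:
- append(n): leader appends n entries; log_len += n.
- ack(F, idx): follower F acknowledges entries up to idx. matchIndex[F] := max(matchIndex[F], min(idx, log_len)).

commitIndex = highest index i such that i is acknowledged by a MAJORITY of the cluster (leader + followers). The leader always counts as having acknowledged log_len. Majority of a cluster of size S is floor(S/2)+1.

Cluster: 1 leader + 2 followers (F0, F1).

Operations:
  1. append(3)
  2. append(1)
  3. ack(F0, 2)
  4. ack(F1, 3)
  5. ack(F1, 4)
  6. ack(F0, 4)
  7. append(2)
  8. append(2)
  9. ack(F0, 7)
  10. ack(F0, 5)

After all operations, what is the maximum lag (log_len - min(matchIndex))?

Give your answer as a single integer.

Op 1: append 3 -> log_len=3
Op 2: append 1 -> log_len=4
Op 3: F0 acks idx 2 -> match: F0=2 F1=0; commitIndex=2
Op 4: F1 acks idx 3 -> match: F0=2 F1=3; commitIndex=3
Op 5: F1 acks idx 4 -> match: F0=2 F1=4; commitIndex=4
Op 6: F0 acks idx 4 -> match: F0=4 F1=4; commitIndex=4
Op 7: append 2 -> log_len=6
Op 8: append 2 -> log_len=8
Op 9: F0 acks idx 7 -> match: F0=7 F1=4; commitIndex=7
Op 10: F0 acks idx 5 -> match: F0=7 F1=4; commitIndex=7

Answer: 4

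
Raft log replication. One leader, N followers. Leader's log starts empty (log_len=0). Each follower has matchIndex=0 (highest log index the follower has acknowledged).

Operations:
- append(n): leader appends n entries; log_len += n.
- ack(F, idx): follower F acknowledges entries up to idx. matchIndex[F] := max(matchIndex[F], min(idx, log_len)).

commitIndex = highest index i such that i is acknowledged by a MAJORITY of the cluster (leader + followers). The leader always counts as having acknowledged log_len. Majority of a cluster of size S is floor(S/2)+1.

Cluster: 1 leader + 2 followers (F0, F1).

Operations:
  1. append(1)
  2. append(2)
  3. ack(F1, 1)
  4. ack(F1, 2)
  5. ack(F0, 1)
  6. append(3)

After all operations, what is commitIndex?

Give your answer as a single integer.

Op 1: append 1 -> log_len=1
Op 2: append 2 -> log_len=3
Op 3: F1 acks idx 1 -> match: F0=0 F1=1; commitIndex=1
Op 4: F1 acks idx 2 -> match: F0=0 F1=2; commitIndex=2
Op 5: F0 acks idx 1 -> match: F0=1 F1=2; commitIndex=2
Op 6: append 3 -> log_len=6

Answer: 2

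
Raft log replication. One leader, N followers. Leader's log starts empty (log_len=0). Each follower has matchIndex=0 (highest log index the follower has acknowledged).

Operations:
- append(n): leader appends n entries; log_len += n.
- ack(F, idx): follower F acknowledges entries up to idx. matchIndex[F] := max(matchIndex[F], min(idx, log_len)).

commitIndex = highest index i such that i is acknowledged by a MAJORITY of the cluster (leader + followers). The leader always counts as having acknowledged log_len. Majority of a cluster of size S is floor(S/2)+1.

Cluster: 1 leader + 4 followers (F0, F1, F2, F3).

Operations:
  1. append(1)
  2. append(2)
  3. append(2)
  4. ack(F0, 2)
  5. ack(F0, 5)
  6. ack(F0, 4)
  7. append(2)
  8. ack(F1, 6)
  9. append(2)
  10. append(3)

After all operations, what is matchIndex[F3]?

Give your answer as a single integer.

Answer: 0

Derivation:
Op 1: append 1 -> log_len=1
Op 2: append 2 -> log_len=3
Op 3: append 2 -> log_len=5
Op 4: F0 acks idx 2 -> match: F0=2 F1=0 F2=0 F3=0; commitIndex=0
Op 5: F0 acks idx 5 -> match: F0=5 F1=0 F2=0 F3=0; commitIndex=0
Op 6: F0 acks idx 4 -> match: F0=5 F1=0 F2=0 F3=0; commitIndex=0
Op 7: append 2 -> log_len=7
Op 8: F1 acks idx 6 -> match: F0=5 F1=6 F2=0 F3=0; commitIndex=5
Op 9: append 2 -> log_len=9
Op 10: append 3 -> log_len=12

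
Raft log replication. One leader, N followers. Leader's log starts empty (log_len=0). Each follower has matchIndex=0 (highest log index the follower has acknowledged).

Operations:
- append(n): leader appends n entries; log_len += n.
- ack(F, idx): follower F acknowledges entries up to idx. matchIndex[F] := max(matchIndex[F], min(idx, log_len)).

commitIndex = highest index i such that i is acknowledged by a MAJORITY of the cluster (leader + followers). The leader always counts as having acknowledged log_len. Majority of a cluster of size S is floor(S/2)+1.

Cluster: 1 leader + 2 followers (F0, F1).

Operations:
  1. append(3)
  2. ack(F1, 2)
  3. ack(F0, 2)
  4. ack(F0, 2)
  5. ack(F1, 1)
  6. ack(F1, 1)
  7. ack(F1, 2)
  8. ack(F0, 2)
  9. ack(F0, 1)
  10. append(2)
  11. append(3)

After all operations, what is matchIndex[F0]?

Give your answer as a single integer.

Op 1: append 3 -> log_len=3
Op 2: F1 acks idx 2 -> match: F0=0 F1=2; commitIndex=2
Op 3: F0 acks idx 2 -> match: F0=2 F1=2; commitIndex=2
Op 4: F0 acks idx 2 -> match: F0=2 F1=2; commitIndex=2
Op 5: F1 acks idx 1 -> match: F0=2 F1=2; commitIndex=2
Op 6: F1 acks idx 1 -> match: F0=2 F1=2; commitIndex=2
Op 7: F1 acks idx 2 -> match: F0=2 F1=2; commitIndex=2
Op 8: F0 acks idx 2 -> match: F0=2 F1=2; commitIndex=2
Op 9: F0 acks idx 1 -> match: F0=2 F1=2; commitIndex=2
Op 10: append 2 -> log_len=5
Op 11: append 3 -> log_len=8

Answer: 2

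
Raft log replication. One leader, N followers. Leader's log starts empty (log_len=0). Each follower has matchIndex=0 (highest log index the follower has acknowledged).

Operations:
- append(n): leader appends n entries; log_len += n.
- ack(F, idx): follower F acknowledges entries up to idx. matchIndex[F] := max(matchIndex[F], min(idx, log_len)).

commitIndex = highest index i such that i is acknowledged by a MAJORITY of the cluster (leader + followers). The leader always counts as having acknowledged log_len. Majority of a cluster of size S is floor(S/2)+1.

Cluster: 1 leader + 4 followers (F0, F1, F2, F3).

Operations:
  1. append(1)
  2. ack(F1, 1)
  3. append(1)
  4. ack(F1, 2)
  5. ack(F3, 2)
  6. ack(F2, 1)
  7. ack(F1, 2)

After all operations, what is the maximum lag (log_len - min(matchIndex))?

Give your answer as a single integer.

Answer: 2

Derivation:
Op 1: append 1 -> log_len=1
Op 2: F1 acks idx 1 -> match: F0=0 F1=1 F2=0 F3=0; commitIndex=0
Op 3: append 1 -> log_len=2
Op 4: F1 acks idx 2 -> match: F0=0 F1=2 F2=0 F3=0; commitIndex=0
Op 5: F3 acks idx 2 -> match: F0=0 F1=2 F2=0 F3=2; commitIndex=2
Op 6: F2 acks idx 1 -> match: F0=0 F1=2 F2=1 F3=2; commitIndex=2
Op 7: F1 acks idx 2 -> match: F0=0 F1=2 F2=1 F3=2; commitIndex=2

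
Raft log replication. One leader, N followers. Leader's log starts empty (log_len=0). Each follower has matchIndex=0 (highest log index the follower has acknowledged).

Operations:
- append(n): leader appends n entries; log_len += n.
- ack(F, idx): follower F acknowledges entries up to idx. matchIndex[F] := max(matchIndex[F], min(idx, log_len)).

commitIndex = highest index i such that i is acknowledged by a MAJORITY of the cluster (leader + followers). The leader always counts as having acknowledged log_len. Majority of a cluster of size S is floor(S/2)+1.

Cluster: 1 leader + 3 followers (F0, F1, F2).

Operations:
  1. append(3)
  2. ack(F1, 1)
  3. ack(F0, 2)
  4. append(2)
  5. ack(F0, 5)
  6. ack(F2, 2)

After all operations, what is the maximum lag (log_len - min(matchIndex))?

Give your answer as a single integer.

Answer: 4

Derivation:
Op 1: append 3 -> log_len=3
Op 2: F1 acks idx 1 -> match: F0=0 F1=1 F2=0; commitIndex=0
Op 3: F0 acks idx 2 -> match: F0=2 F1=1 F2=0; commitIndex=1
Op 4: append 2 -> log_len=5
Op 5: F0 acks idx 5 -> match: F0=5 F1=1 F2=0; commitIndex=1
Op 6: F2 acks idx 2 -> match: F0=5 F1=1 F2=2; commitIndex=2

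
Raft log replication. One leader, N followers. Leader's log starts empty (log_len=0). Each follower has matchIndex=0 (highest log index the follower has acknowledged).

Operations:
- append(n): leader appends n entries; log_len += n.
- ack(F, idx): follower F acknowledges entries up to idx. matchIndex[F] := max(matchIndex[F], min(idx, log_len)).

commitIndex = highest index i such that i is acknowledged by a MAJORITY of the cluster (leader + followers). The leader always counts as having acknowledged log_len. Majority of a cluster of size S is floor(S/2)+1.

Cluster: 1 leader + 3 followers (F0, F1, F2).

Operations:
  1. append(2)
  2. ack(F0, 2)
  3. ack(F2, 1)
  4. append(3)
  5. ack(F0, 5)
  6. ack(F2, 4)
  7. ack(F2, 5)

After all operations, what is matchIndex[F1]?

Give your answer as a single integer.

Op 1: append 2 -> log_len=2
Op 2: F0 acks idx 2 -> match: F0=2 F1=0 F2=0; commitIndex=0
Op 3: F2 acks idx 1 -> match: F0=2 F1=0 F2=1; commitIndex=1
Op 4: append 3 -> log_len=5
Op 5: F0 acks idx 5 -> match: F0=5 F1=0 F2=1; commitIndex=1
Op 6: F2 acks idx 4 -> match: F0=5 F1=0 F2=4; commitIndex=4
Op 7: F2 acks idx 5 -> match: F0=5 F1=0 F2=5; commitIndex=5

Answer: 0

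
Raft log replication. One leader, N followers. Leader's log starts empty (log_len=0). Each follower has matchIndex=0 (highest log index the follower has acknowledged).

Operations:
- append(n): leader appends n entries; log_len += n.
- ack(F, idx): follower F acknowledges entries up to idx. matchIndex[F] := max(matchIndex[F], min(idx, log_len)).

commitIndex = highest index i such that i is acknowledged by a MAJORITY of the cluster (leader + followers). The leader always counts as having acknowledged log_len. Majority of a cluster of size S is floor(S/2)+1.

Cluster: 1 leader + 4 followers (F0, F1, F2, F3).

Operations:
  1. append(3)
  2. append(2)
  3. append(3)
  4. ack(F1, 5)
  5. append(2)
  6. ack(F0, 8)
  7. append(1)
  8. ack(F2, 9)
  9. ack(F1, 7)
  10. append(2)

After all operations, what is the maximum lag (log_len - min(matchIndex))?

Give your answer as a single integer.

Answer: 13

Derivation:
Op 1: append 3 -> log_len=3
Op 2: append 2 -> log_len=5
Op 3: append 3 -> log_len=8
Op 4: F1 acks idx 5 -> match: F0=0 F1=5 F2=0 F3=0; commitIndex=0
Op 5: append 2 -> log_len=10
Op 6: F0 acks idx 8 -> match: F0=8 F1=5 F2=0 F3=0; commitIndex=5
Op 7: append 1 -> log_len=11
Op 8: F2 acks idx 9 -> match: F0=8 F1=5 F2=9 F3=0; commitIndex=8
Op 9: F1 acks idx 7 -> match: F0=8 F1=7 F2=9 F3=0; commitIndex=8
Op 10: append 2 -> log_len=13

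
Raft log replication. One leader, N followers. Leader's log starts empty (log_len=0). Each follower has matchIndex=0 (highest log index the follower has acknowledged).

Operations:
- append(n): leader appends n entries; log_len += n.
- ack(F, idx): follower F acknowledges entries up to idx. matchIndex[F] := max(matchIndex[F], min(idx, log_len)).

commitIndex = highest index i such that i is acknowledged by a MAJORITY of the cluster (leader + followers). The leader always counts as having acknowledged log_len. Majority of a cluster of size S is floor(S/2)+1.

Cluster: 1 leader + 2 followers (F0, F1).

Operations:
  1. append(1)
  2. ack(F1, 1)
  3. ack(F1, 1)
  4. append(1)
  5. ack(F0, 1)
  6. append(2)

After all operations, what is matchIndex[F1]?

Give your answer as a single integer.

Op 1: append 1 -> log_len=1
Op 2: F1 acks idx 1 -> match: F0=0 F1=1; commitIndex=1
Op 3: F1 acks idx 1 -> match: F0=0 F1=1; commitIndex=1
Op 4: append 1 -> log_len=2
Op 5: F0 acks idx 1 -> match: F0=1 F1=1; commitIndex=1
Op 6: append 2 -> log_len=4

Answer: 1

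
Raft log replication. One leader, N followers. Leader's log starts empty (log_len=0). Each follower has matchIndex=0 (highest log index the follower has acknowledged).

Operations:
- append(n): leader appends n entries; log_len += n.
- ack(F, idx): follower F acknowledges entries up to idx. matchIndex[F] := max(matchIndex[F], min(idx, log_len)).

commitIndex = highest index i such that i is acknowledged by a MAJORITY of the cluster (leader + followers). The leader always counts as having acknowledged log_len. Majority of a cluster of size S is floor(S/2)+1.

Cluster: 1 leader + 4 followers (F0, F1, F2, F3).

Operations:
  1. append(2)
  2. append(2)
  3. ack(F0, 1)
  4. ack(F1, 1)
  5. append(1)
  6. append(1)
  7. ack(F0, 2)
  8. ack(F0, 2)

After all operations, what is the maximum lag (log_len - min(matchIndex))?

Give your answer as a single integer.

Op 1: append 2 -> log_len=2
Op 2: append 2 -> log_len=4
Op 3: F0 acks idx 1 -> match: F0=1 F1=0 F2=0 F3=0; commitIndex=0
Op 4: F1 acks idx 1 -> match: F0=1 F1=1 F2=0 F3=0; commitIndex=1
Op 5: append 1 -> log_len=5
Op 6: append 1 -> log_len=6
Op 7: F0 acks idx 2 -> match: F0=2 F1=1 F2=0 F3=0; commitIndex=1
Op 8: F0 acks idx 2 -> match: F0=2 F1=1 F2=0 F3=0; commitIndex=1

Answer: 6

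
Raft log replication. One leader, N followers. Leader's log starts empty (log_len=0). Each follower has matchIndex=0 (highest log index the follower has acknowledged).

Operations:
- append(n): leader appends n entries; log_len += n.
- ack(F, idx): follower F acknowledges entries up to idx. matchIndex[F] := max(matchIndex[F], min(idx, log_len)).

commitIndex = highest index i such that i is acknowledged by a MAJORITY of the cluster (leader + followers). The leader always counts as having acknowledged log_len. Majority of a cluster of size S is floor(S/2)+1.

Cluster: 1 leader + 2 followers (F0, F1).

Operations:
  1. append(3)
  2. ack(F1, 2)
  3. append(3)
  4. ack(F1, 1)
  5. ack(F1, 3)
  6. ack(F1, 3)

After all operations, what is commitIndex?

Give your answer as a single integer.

Op 1: append 3 -> log_len=3
Op 2: F1 acks idx 2 -> match: F0=0 F1=2; commitIndex=2
Op 3: append 3 -> log_len=6
Op 4: F1 acks idx 1 -> match: F0=0 F1=2; commitIndex=2
Op 5: F1 acks idx 3 -> match: F0=0 F1=3; commitIndex=3
Op 6: F1 acks idx 3 -> match: F0=0 F1=3; commitIndex=3

Answer: 3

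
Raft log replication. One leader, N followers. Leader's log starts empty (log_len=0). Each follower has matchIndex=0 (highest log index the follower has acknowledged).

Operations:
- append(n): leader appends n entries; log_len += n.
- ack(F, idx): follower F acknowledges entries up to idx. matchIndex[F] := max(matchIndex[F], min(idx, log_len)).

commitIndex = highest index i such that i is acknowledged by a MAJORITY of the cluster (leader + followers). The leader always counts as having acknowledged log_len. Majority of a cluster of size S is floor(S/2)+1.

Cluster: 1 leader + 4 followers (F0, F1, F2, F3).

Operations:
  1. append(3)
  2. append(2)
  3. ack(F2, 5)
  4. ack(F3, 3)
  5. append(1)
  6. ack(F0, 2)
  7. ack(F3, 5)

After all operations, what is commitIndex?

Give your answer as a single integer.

Op 1: append 3 -> log_len=3
Op 2: append 2 -> log_len=5
Op 3: F2 acks idx 5 -> match: F0=0 F1=0 F2=5 F3=0; commitIndex=0
Op 4: F3 acks idx 3 -> match: F0=0 F1=0 F2=5 F3=3; commitIndex=3
Op 5: append 1 -> log_len=6
Op 6: F0 acks idx 2 -> match: F0=2 F1=0 F2=5 F3=3; commitIndex=3
Op 7: F3 acks idx 5 -> match: F0=2 F1=0 F2=5 F3=5; commitIndex=5

Answer: 5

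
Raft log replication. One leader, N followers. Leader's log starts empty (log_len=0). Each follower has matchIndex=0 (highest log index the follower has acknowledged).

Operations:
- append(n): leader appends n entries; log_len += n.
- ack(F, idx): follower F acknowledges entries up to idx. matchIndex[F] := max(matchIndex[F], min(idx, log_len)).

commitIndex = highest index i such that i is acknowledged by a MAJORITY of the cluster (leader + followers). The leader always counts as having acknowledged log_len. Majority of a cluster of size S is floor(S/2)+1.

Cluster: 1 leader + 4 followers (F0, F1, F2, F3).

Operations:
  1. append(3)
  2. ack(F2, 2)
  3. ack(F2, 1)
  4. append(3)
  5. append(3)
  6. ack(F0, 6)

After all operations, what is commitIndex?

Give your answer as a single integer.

Answer: 2

Derivation:
Op 1: append 3 -> log_len=3
Op 2: F2 acks idx 2 -> match: F0=0 F1=0 F2=2 F3=0; commitIndex=0
Op 3: F2 acks idx 1 -> match: F0=0 F1=0 F2=2 F3=0; commitIndex=0
Op 4: append 3 -> log_len=6
Op 5: append 3 -> log_len=9
Op 6: F0 acks idx 6 -> match: F0=6 F1=0 F2=2 F3=0; commitIndex=2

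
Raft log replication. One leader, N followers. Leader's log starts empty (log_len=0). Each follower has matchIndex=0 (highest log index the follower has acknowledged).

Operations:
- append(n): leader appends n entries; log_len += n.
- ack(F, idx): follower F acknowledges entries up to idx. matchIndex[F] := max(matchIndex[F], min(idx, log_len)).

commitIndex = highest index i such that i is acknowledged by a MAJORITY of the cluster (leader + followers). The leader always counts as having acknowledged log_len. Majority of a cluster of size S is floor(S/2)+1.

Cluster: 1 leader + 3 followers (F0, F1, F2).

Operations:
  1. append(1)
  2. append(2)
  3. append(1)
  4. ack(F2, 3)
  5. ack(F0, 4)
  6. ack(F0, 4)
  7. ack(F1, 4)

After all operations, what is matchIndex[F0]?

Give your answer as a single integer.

Op 1: append 1 -> log_len=1
Op 2: append 2 -> log_len=3
Op 3: append 1 -> log_len=4
Op 4: F2 acks idx 3 -> match: F0=0 F1=0 F2=3; commitIndex=0
Op 5: F0 acks idx 4 -> match: F0=4 F1=0 F2=3; commitIndex=3
Op 6: F0 acks idx 4 -> match: F0=4 F1=0 F2=3; commitIndex=3
Op 7: F1 acks idx 4 -> match: F0=4 F1=4 F2=3; commitIndex=4

Answer: 4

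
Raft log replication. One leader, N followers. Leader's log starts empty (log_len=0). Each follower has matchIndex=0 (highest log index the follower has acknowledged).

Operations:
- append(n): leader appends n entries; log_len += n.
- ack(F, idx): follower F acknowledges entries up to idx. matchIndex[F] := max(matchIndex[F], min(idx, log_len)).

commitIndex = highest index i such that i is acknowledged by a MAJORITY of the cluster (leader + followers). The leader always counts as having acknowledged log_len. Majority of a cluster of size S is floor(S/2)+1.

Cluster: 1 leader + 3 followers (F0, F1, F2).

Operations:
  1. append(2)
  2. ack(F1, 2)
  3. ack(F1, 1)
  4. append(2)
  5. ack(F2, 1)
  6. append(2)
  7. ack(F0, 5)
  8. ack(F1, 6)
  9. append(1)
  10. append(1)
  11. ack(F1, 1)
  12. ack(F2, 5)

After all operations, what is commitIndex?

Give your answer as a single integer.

Op 1: append 2 -> log_len=2
Op 2: F1 acks idx 2 -> match: F0=0 F1=2 F2=0; commitIndex=0
Op 3: F1 acks idx 1 -> match: F0=0 F1=2 F2=0; commitIndex=0
Op 4: append 2 -> log_len=4
Op 5: F2 acks idx 1 -> match: F0=0 F1=2 F2=1; commitIndex=1
Op 6: append 2 -> log_len=6
Op 7: F0 acks idx 5 -> match: F0=5 F1=2 F2=1; commitIndex=2
Op 8: F1 acks idx 6 -> match: F0=5 F1=6 F2=1; commitIndex=5
Op 9: append 1 -> log_len=7
Op 10: append 1 -> log_len=8
Op 11: F1 acks idx 1 -> match: F0=5 F1=6 F2=1; commitIndex=5
Op 12: F2 acks idx 5 -> match: F0=5 F1=6 F2=5; commitIndex=5

Answer: 5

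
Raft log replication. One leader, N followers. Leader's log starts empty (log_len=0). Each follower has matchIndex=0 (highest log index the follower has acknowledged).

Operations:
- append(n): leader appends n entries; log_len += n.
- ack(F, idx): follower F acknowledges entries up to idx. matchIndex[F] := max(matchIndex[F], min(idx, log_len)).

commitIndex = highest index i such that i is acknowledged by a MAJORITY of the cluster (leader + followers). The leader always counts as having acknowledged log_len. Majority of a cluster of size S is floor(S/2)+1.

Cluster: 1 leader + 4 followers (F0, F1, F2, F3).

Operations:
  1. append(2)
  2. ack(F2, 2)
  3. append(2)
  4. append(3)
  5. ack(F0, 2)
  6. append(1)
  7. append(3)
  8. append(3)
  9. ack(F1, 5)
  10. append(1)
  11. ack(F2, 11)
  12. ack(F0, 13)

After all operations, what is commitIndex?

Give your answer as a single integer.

Op 1: append 2 -> log_len=2
Op 2: F2 acks idx 2 -> match: F0=0 F1=0 F2=2 F3=0; commitIndex=0
Op 3: append 2 -> log_len=4
Op 4: append 3 -> log_len=7
Op 5: F0 acks idx 2 -> match: F0=2 F1=0 F2=2 F3=0; commitIndex=2
Op 6: append 1 -> log_len=8
Op 7: append 3 -> log_len=11
Op 8: append 3 -> log_len=14
Op 9: F1 acks idx 5 -> match: F0=2 F1=5 F2=2 F3=0; commitIndex=2
Op 10: append 1 -> log_len=15
Op 11: F2 acks idx 11 -> match: F0=2 F1=5 F2=11 F3=0; commitIndex=5
Op 12: F0 acks idx 13 -> match: F0=13 F1=5 F2=11 F3=0; commitIndex=11

Answer: 11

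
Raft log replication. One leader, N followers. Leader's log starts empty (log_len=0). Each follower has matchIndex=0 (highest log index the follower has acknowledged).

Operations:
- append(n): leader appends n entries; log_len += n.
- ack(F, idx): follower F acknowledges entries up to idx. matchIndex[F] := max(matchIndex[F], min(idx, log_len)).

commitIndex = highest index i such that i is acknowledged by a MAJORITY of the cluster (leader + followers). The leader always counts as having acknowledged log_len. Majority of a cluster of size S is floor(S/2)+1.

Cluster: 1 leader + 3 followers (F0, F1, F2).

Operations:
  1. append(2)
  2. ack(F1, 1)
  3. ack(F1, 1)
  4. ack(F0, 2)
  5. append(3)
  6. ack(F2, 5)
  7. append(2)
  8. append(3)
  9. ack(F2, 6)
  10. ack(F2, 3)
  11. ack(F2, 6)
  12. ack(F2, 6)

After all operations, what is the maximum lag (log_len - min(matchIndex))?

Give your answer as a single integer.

Op 1: append 2 -> log_len=2
Op 2: F1 acks idx 1 -> match: F0=0 F1=1 F2=0; commitIndex=0
Op 3: F1 acks idx 1 -> match: F0=0 F1=1 F2=0; commitIndex=0
Op 4: F0 acks idx 2 -> match: F0=2 F1=1 F2=0; commitIndex=1
Op 5: append 3 -> log_len=5
Op 6: F2 acks idx 5 -> match: F0=2 F1=1 F2=5; commitIndex=2
Op 7: append 2 -> log_len=7
Op 8: append 3 -> log_len=10
Op 9: F2 acks idx 6 -> match: F0=2 F1=1 F2=6; commitIndex=2
Op 10: F2 acks idx 3 -> match: F0=2 F1=1 F2=6; commitIndex=2
Op 11: F2 acks idx 6 -> match: F0=2 F1=1 F2=6; commitIndex=2
Op 12: F2 acks idx 6 -> match: F0=2 F1=1 F2=6; commitIndex=2

Answer: 9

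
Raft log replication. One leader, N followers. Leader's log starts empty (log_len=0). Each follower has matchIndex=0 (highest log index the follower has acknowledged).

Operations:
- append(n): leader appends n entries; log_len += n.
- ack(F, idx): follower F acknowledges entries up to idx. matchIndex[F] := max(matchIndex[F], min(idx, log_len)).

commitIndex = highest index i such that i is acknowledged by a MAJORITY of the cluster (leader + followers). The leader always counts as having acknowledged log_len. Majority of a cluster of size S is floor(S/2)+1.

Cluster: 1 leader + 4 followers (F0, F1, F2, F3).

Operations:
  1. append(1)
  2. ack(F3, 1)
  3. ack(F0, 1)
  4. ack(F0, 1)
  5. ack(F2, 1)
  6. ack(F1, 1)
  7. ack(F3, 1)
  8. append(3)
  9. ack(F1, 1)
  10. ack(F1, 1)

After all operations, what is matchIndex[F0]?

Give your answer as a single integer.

Op 1: append 1 -> log_len=1
Op 2: F3 acks idx 1 -> match: F0=0 F1=0 F2=0 F3=1; commitIndex=0
Op 3: F0 acks idx 1 -> match: F0=1 F1=0 F2=0 F3=1; commitIndex=1
Op 4: F0 acks idx 1 -> match: F0=1 F1=0 F2=0 F3=1; commitIndex=1
Op 5: F2 acks idx 1 -> match: F0=1 F1=0 F2=1 F3=1; commitIndex=1
Op 6: F1 acks idx 1 -> match: F0=1 F1=1 F2=1 F3=1; commitIndex=1
Op 7: F3 acks idx 1 -> match: F0=1 F1=1 F2=1 F3=1; commitIndex=1
Op 8: append 3 -> log_len=4
Op 9: F1 acks idx 1 -> match: F0=1 F1=1 F2=1 F3=1; commitIndex=1
Op 10: F1 acks idx 1 -> match: F0=1 F1=1 F2=1 F3=1; commitIndex=1

Answer: 1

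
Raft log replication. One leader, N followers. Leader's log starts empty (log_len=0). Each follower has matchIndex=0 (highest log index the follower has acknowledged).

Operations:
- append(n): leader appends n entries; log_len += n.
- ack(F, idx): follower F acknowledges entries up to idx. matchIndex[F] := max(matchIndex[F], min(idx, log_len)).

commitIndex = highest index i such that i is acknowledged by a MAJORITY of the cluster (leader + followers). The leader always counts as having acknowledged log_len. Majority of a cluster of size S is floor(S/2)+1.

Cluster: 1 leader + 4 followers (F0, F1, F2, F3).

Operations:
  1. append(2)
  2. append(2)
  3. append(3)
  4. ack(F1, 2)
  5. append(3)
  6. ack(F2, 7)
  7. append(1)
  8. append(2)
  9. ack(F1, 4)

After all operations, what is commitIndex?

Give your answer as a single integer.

Op 1: append 2 -> log_len=2
Op 2: append 2 -> log_len=4
Op 3: append 3 -> log_len=7
Op 4: F1 acks idx 2 -> match: F0=0 F1=2 F2=0 F3=0; commitIndex=0
Op 5: append 3 -> log_len=10
Op 6: F2 acks idx 7 -> match: F0=0 F1=2 F2=7 F3=0; commitIndex=2
Op 7: append 1 -> log_len=11
Op 8: append 2 -> log_len=13
Op 9: F1 acks idx 4 -> match: F0=0 F1=4 F2=7 F3=0; commitIndex=4

Answer: 4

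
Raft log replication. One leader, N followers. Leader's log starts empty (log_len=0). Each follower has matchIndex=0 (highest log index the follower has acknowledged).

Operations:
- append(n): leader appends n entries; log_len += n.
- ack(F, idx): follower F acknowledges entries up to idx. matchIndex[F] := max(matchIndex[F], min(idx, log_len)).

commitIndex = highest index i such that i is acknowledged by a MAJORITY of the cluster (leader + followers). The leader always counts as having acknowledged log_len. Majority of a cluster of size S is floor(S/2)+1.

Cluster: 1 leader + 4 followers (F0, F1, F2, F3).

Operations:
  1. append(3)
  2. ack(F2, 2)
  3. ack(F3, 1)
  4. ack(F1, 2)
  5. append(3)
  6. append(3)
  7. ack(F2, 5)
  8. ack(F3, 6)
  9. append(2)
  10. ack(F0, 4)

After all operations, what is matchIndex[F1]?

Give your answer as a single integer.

Answer: 2

Derivation:
Op 1: append 3 -> log_len=3
Op 2: F2 acks idx 2 -> match: F0=0 F1=0 F2=2 F3=0; commitIndex=0
Op 3: F3 acks idx 1 -> match: F0=0 F1=0 F2=2 F3=1; commitIndex=1
Op 4: F1 acks idx 2 -> match: F0=0 F1=2 F2=2 F3=1; commitIndex=2
Op 5: append 3 -> log_len=6
Op 6: append 3 -> log_len=9
Op 7: F2 acks idx 5 -> match: F0=0 F1=2 F2=5 F3=1; commitIndex=2
Op 8: F3 acks idx 6 -> match: F0=0 F1=2 F2=5 F3=6; commitIndex=5
Op 9: append 2 -> log_len=11
Op 10: F0 acks idx 4 -> match: F0=4 F1=2 F2=5 F3=6; commitIndex=5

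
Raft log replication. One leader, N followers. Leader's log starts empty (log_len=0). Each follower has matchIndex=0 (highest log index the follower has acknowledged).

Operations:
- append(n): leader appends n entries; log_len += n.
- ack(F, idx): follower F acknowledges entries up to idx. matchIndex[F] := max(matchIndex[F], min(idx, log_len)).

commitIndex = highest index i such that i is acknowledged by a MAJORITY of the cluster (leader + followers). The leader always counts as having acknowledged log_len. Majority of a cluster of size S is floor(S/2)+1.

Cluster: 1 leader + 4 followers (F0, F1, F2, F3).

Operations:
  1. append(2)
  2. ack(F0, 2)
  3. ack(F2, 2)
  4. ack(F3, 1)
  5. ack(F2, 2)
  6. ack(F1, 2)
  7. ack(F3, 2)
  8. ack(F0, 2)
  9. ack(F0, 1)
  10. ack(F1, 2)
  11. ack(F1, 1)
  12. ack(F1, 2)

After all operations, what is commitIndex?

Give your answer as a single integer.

Op 1: append 2 -> log_len=2
Op 2: F0 acks idx 2 -> match: F0=2 F1=0 F2=0 F3=0; commitIndex=0
Op 3: F2 acks idx 2 -> match: F0=2 F1=0 F2=2 F3=0; commitIndex=2
Op 4: F3 acks idx 1 -> match: F0=2 F1=0 F2=2 F3=1; commitIndex=2
Op 5: F2 acks idx 2 -> match: F0=2 F1=0 F2=2 F3=1; commitIndex=2
Op 6: F1 acks idx 2 -> match: F0=2 F1=2 F2=2 F3=1; commitIndex=2
Op 7: F3 acks idx 2 -> match: F0=2 F1=2 F2=2 F3=2; commitIndex=2
Op 8: F0 acks idx 2 -> match: F0=2 F1=2 F2=2 F3=2; commitIndex=2
Op 9: F0 acks idx 1 -> match: F0=2 F1=2 F2=2 F3=2; commitIndex=2
Op 10: F1 acks idx 2 -> match: F0=2 F1=2 F2=2 F3=2; commitIndex=2
Op 11: F1 acks idx 1 -> match: F0=2 F1=2 F2=2 F3=2; commitIndex=2
Op 12: F1 acks idx 2 -> match: F0=2 F1=2 F2=2 F3=2; commitIndex=2

Answer: 2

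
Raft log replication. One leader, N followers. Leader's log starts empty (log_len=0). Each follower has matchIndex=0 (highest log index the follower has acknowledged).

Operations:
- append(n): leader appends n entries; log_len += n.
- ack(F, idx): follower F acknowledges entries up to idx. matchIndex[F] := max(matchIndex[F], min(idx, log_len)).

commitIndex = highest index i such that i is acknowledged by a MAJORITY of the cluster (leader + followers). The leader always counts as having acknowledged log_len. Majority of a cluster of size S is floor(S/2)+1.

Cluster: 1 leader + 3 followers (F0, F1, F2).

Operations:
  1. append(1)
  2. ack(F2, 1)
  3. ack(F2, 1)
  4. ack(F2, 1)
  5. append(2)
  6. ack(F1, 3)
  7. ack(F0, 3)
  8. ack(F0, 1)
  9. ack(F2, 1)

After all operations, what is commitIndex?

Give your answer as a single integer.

Answer: 3

Derivation:
Op 1: append 1 -> log_len=1
Op 2: F2 acks idx 1 -> match: F0=0 F1=0 F2=1; commitIndex=0
Op 3: F2 acks idx 1 -> match: F0=0 F1=0 F2=1; commitIndex=0
Op 4: F2 acks idx 1 -> match: F0=0 F1=0 F2=1; commitIndex=0
Op 5: append 2 -> log_len=3
Op 6: F1 acks idx 3 -> match: F0=0 F1=3 F2=1; commitIndex=1
Op 7: F0 acks idx 3 -> match: F0=3 F1=3 F2=1; commitIndex=3
Op 8: F0 acks idx 1 -> match: F0=3 F1=3 F2=1; commitIndex=3
Op 9: F2 acks idx 1 -> match: F0=3 F1=3 F2=1; commitIndex=3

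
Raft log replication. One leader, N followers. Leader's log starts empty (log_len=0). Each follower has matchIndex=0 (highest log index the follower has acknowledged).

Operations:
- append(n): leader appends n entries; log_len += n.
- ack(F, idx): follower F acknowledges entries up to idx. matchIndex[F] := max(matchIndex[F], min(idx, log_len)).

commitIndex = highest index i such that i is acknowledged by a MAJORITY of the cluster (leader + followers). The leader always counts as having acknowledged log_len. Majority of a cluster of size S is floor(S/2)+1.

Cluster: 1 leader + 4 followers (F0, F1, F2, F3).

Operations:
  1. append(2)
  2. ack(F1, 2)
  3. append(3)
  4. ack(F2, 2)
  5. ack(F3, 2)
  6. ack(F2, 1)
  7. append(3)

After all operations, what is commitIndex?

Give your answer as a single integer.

Op 1: append 2 -> log_len=2
Op 2: F1 acks idx 2 -> match: F0=0 F1=2 F2=0 F3=0; commitIndex=0
Op 3: append 3 -> log_len=5
Op 4: F2 acks idx 2 -> match: F0=0 F1=2 F2=2 F3=0; commitIndex=2
Op 5: F3 acks idx 2 -> match: F0=0 F1=2 F2=2 F3=2; commitIndex=2
Op 6: F2 acks idx 1 -> match: F0=0 F1=2 F2=2 F3=2; commitIndex=2
Op 7: append 3 -> log_len=8

Answer: 2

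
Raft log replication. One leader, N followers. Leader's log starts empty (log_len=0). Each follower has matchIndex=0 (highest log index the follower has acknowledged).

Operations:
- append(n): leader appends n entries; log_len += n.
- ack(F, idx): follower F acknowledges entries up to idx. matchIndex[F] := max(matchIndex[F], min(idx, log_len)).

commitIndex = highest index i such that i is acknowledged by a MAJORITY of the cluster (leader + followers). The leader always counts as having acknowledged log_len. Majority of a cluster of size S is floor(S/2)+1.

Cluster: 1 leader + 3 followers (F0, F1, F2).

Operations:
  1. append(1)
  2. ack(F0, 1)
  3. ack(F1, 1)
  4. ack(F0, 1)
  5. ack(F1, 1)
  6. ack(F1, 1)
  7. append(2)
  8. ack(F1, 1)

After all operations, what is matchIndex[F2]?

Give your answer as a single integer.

Answer: 0

Derivation:
Op 1: append 1 -> log_len=1
Op 2: F0 acks idx 1 -> match: F0=1 F1=0 F2=0; commitIndex=0
Op 3: F1 acks idx 1 -> match: F0=1 F1=1 F2=0; commitIndex=1
Op 4: F0 acks idx 1 -> match: F0=1 F1=1 F2=0; commitIndex=1
Op 5: F1 acks idx 1 -> match: F0=1 F1=1 F2=0; commitIndex=1
Op 6: F1 acks idx 1 -> match: F0=1 F1=1 F2=0; commitIndex=1
Op 7: append 2 -> log_len=3
Op 8: F1 acks idx 1 -> match: F0=1 F1=1 F2=0; commitIndex=1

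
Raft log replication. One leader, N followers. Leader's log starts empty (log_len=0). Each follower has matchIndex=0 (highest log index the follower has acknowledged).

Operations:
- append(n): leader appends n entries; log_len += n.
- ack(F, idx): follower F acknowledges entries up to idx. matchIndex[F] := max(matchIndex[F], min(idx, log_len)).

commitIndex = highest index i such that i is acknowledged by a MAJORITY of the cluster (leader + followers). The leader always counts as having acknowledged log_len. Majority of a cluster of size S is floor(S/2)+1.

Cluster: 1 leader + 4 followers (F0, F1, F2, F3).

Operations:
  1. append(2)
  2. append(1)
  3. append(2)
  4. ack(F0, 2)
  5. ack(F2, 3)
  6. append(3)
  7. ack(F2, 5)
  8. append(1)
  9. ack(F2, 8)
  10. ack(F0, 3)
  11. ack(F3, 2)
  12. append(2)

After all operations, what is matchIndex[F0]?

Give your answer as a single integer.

Answer: 3

Derivation:
Op 1: append 2 -> log_len=2
Op 2: append 1 -> log_len=3
Op 3: append 2 -> log_len=5
Op 4: F0 acks idx 2 -> match: F0=2 F1=0 F2=0 F3=0; commitIndex=0
Op 5: F2 acks idx 3 -> match: F0=2 F1=0 F2=3 F3=0; commitIndex=2
Op 6: append 3 -> log_len=8
Op 7: F2 acks idx 5 -> match: F0=2 F1=0 F2=5 F3=0; commitIndex=2
Op 8: append 1 -> log_len=9
Op 9: F2 acks idx 8 -> match: F0=2 F1=0 F2=8 F3=0; commitIndex=2
Op 10: F0 acks idx 3 -> match: F0=3 F1=0 F2=8 F3=0; commitIndex=3
Op 11: F3 acks idx 2 -> match: F0=3 F1=0 F2=8 F3=2; commitIndex=3
Op 12: append 2 -> log_len=11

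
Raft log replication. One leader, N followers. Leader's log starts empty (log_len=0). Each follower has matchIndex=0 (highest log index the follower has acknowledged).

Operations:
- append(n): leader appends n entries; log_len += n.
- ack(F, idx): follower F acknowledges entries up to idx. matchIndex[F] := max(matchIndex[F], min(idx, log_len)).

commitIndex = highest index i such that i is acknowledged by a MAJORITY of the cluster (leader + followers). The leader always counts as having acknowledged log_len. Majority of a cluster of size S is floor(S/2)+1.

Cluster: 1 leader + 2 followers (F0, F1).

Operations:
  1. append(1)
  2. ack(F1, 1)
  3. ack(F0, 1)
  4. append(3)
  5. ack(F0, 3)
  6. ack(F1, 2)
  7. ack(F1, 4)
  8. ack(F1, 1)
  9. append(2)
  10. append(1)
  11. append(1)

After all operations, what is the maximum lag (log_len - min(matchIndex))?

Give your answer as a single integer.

Answer: 5

Derivation:
Op 1: append 1 -> log_len=1
Op 2: F1 acks idx 1 -> match: F0=0 F1=1; commitIndex=1
Op 3: F0 acks idx 1 -> match: F0=1 F1=1; commitIndex=1
Op 4: append 3 -> log_len=4
Op 5: F0 acks idx 3 -> match: F0=3 F1=1; commitIndex=3
Op 6: F1 acks idx 2 -> match: F0=3 F1=2; commitIndex=3
Op 7: F1 acks idx 4 -> match: F0=3 F1=4; commitIndex=4
Op 8: F1 acks idx 1 -> match: F0=3 F1=4; commitIndex=4
Op 9: append 2 -> log_len=6
Op 10: append 1 -> log_len=7
Op 11: append 1 -> log_len=8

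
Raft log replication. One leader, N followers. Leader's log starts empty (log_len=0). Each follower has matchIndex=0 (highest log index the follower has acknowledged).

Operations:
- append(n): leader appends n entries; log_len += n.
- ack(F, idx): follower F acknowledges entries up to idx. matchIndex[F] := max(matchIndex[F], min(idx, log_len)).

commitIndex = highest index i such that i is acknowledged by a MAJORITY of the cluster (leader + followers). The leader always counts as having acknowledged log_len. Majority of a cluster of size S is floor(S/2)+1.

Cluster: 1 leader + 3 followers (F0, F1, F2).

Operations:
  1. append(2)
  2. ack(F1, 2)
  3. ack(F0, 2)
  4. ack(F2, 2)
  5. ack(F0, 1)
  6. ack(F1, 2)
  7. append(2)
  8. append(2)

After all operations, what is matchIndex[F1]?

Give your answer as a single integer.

Answer: 2

Derivation:
Op 1: append 2 -> log_len=2
Op 2: F1 acks idx 2 -> match: F0=0 F1=2 F2=0; commitIndex=0
Op 3: F0 acks idx 2 -> match: F0=2 F1=2 F2=0; commitIndex=2
Op 4: F2 acks idx 2 -> match: F0=2 F1=2 F2=2; commitIndex=2
Op 5: F0 acks idx 1 -> match: F0=2 F1=2 F2=2; commitIndex=2
Op 6: F1 acks idx 2 -> match: F0=2 F1=2 F2=2; commitIndex=2
Op 7: append 2 -> log_len=4
Op 8: append 2 -> log_len=6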